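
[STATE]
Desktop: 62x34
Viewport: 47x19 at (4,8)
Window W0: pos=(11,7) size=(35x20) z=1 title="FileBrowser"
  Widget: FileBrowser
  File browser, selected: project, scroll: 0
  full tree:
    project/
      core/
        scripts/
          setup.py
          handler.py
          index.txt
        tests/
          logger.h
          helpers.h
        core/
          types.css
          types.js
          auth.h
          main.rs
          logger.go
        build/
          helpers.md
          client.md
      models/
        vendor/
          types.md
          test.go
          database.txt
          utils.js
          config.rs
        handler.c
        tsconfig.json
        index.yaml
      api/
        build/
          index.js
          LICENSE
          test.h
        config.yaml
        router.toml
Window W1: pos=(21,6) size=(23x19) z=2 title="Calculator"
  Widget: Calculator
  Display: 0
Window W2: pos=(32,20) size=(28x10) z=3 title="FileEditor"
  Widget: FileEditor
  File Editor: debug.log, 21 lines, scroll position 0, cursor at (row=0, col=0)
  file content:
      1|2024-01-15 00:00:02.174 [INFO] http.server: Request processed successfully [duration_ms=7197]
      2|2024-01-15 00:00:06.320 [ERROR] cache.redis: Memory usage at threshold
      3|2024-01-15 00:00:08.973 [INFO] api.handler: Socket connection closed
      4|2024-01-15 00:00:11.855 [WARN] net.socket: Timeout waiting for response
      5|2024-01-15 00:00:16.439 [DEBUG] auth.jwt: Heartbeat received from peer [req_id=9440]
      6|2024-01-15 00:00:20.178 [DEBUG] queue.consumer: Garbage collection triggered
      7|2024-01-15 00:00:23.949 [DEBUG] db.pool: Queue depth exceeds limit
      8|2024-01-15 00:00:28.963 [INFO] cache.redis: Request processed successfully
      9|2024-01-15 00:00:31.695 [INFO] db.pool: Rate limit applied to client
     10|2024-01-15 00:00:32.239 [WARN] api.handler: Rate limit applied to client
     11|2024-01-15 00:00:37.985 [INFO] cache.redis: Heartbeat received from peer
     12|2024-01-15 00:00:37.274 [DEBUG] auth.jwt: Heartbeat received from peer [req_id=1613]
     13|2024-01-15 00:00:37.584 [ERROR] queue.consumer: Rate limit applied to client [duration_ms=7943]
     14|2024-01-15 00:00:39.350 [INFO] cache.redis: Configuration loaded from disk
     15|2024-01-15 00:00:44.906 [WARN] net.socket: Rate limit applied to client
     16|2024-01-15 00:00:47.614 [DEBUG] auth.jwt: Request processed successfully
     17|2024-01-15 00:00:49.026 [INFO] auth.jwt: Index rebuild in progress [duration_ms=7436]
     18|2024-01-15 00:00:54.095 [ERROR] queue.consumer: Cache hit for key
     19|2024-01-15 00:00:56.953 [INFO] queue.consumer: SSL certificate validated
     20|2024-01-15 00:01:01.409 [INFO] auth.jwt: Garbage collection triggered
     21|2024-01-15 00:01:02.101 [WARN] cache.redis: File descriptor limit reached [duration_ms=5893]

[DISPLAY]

       ┃ FileBrow┠─────────────────────┨ ┃     
       ┠─────────┃                    0┃─┨     
       ┃> [-] pro┃┌───┬───┬───┬───┐    ┃ ┃     
       ┃    [+] c┃│ 7 │ 8 │ 9 │ ÷ │    ┃ ┃     
       ┃    [+] m┃├───┼───┼───┼───┤    ┃ ┃     
       ┃    [+] a┃│ 4 │ 5 │ 6 │ × │    ┃ ┃     
       ┃         ┃├───┼───┼───┼───┤    ┃ ┃     
       ┃         ┃│ 1 │ 2 │ 3 │ - │    ┃ ┃     
       ┃         ┃├───┼───┼───┼───┤    ┃ ┃     
       ┃         ┃│ 0 │ . │ = │ + │    ┃ ┃     
       ┃         ┃├───┼───┼───┼───┤    ┃ ┃     
       ┃         ┃│ C │ MC│ MR│ M+│    ┃ ┃     
       ┃         ┃└───┴───┴─┏━━━━━━━━━━━━━━━━━━
       ┃         ┃          ┃ FileEditor       
       ┃         ┃          ┠──────────────────
       ┃         ┃          ┃█024-01-15 00:00:0
       ┃         ┗━━━━━━━━━━┃2024-01-15 00:00:0
       ┃                    ┃2024-01-15 00:00:0
       ┗━━━━━━━━━━━━━━━━━━━━┃2024-01-15 00:00:1


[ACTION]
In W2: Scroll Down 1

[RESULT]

       ┃ FileBrow┠─────────────────────┨ ┃     
       ┠─────────┃                    0┃─┨     
       ┃> [-] pro┃┌───┬───┬───┬───┐    ┃ ┃     
       ┃    [+] c┃│ 7 │ 8 │ 9 │ ÷ │    ┃ ┃     
       ┃    [+] m┃├───┼───┼───┼───┤    ┃ ┃     
       ┃    [+] a┃│ 4 │ 5 │ 6 │ × │    ┃ ┃     
       ┃         ┃├───┼───┼───┼───┤    ┃ ┃     
       ┃         ┃│ 1 │ 2 │ 3 │ - │    ┃ ┃     
       ┃         ┃├───┼───┼───┼───┤    ┃ ┃     
       ┃         ┃│ 0 │ . │ = │ + │    ┃ ┃     
       ┃         ┃├───┼───┼───┼───┤    ┃ ┃     
       ┃         ┃│ C │ MC│ MR│ M+│    ┃ ┃     
       ┃         ┃└───┴───┴─┏━━━━━━━━━━━━━━━━━━
       ┃         ┃          ┃ FileEditor       
       ┃         ┃          ┠──────────────────
       ┃         ┃          ┃2024-01-15 00:00:0
       ┃         ┗━━━━━━━━━━┃2024-01-15 00:00:0
       ┃                    ┃2024-01-15 00:00:1
       ┗━━━━━━━━━━━━━━━━━━━━┃2024-01-15 00:00:1


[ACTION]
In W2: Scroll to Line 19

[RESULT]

       ┃ FileBrow┠─────────────────────┨ ┃     
       ┠─────────┃                    0┃─┨     
       ┃> [-] pro┃┌───┬───┬───┬───┐    ┃ ┃     
       ┃    [+] c┃│ 7 │ 8 │ 9 │ ÷ │    ┃ ┃     
       ┃    [+] m┃├───┼───┼───┼───┤    ┃ ┃     
       ┃    [+] a┃│ 4 │ 5 │ 6 │ × │    ┃ ┃     
       ┃         ┃├───┼───┼───┼───┤    ┃ ┃     
       ┃         ┃│ 1 │ 2 │ 3 │ - │    ┃ ┃     
       ┃         ┃├───┼───┼───┼───┤    ┃ ┃     
       ┃         ┃│ 0 │ . │ = │ + │    ┃ ┃     
       ┃         ┃├───┼───┼───┼───┤    ┃ ┃     
       ┃         ┃│ C │ MC│ MR│ M+│    ┃ ┃     
       ┃         ┃└───┴───┴─┏━━━━━━━━━━━━━━━━━━
       ┃         ┃          ┃ FileEditor       
       ┃         ┃          ┠──────────────────
       ┃         ┃          ┃2024-01-15 00:00:4
       ┃         ┗━━━━━━━━━━┃2024-01-15 00:00:4
       ┃                    ┃2024-01-15 00:00:5
       ┗━━━━━━━━━━━━━━━━━━━━┃2024-01-15 00:00:5


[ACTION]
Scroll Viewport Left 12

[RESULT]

           ┃ FileBrow┠─────────────────────┨ ┃ 
           ┠─────────┃                    0┃─┨ 
           ┃> [-] pro┃┌───┬───┬───┬───┐    ┃ ┃ 
           ┃    [+] c┃│ 7 │ 8 │ 9 │ ÷ │    ┃ ┃ 
           ┃    [+] m┃├───┼───┼───┼───┤    ┃ ┃ 
           ┃    [+] a┃│ 4 │ 5 │ 6 │ × │    ┃ ┃ 
           ┃         ┃├───┼───┼───┼───┤    ┃ ┃ 
           ┃         ┃│ 1 │ 2 │ 3 │ - │    ┃ ┃ 
           ┃         ┃├───┼───┼───┼───┤    ┃ ┃ 
           ┃         ┃│ 0 │ . │ = │ + │    ┃ ┃ 
           ┃         ┃├───┼───┼───┼───┤    ┃ ┃ 
           ┃         ┃│ C │ MC│ MR│ M+│    ┃ ┃ 
           ┃         ┃└───┴───┴─┏━━━━━━━━━━━━━━
           ┃         ┃          ┃ FileEditor   
           ┃         ┃          ┠──────────────
           ┃         ┃          ┃2024-01-15 00:
           ┃         ┗━━━━━━━━━━┃2024-01-15 00:
           ┃                    ┃2024-01-15 00:
           ┗━━━━━━━━━━━━━━━━━━━━┃2024-01-15 00:


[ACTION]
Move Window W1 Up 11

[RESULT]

           ┃ FileBrow┃├───┼───┼───┼───┤    ┃ ┃ 
           ┠─────────┃│ 1 │ 2 │ 3 │ - │    ┃─┨ 
           ┃> [-] pro┃├───┼───┼───┼───┤    ┃ ┃ 
           ┃    [+] c┃│ 0 │ . │ = │ + │    ┃ ┃ 
           ┃    [+] m┃├───┼───┼───┼───┤    ┃ ┃ 
           ┃    [+] a┃│ C │ MC│ MR│ M+│    ┃ ┃ 
           ┃         ┃└───┴───┴───┴───┘    ┃ ┃ 
           ┃         ┃                     ┃ ┃ 
           ┃         ┃                     ┃ ┃ 
           ┃         ┃                     ┃ ┃ 
           ┃         ┗━━━━━━━━━━━━━━━━━━━━━┛ ┃ 
           ┃                                 ┃ 
           ┃                    ┏━━━━━━━━━━━━━━
           ┃                    ┃ FileEditor   
           ┃                    ┠──────────────
           ┃                    ┃2024-01-15 00:
           ┃                    ┃2024-01-15 00:
           ┃                    ┃2024-01-15 00:
           ┗━━━━━━━━━━━━━━━━━━━━┃2024-01-15 00:


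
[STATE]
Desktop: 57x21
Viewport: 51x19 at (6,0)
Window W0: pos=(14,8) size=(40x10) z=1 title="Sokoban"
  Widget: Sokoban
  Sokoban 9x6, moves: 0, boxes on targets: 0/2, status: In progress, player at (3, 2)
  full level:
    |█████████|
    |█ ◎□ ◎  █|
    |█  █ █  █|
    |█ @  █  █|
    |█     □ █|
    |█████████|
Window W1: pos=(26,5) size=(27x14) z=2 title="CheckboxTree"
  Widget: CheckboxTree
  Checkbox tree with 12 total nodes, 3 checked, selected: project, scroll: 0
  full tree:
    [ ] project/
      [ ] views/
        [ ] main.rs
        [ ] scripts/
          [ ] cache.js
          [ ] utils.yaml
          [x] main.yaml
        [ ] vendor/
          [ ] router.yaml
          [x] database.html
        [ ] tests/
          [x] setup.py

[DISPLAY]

                                                   
                                                   
                                                   
                                                   
                                                   
                    ┏━━━━━━━━━━━━━━━━━━━━━━━━━┓    
                    ┃ CheckboxTree            ┃    
                    ┠─────────────────────────┨    
        ┏━━━━━━━━━━━┃>[-] project/            ┃┓   
        ┃ Sokoban   ┃   [-] views/            ┃┃   
        ┠───────────┃     [ ] main.rs         ┃┨   
        ┃█████████  ┃     [-] scripts/        ┃┃   
        ┃█ ◎□ ◎  █  ┃       [ ] cache.js      ┃┃   
        ┃█  █ █  █  ┃       [ ] utils.yaml    ┃┃   
        ┃█ @  █  █  ┃       [x] main.yaml     ┃┃   
        ┃█     □ █  ┃     [-] vendor/         ┃┃   
        ┃█████████  ┃       [ ] router.yaml   ┃┃   
        ┗━━━━━━━━━━━┃       [x] database.html ┃┛   
                    ┗━━━━━━━━━━━━━━━━━━━━━━━━━┛    


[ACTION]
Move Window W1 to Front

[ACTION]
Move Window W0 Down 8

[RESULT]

                                                   
                                                   
                                                   
                                                   
                                                   
                    ┏━━━━━━━━━━━━━━━━━━━━━━━━━┓    
                    ┃ CheckboxTree            ┃    
                    ┠─────────────────────────┨    
                    ┃>[-] project/            ┃    
                    ┃   [-] views/            ┃    
                    ┃     [ ] main.rs         ┃    
        ┏━━━━━━━━━━━┃     [-] scripts/        ┃┓   
        ┃ Sokoban   ┃       [ ] cache.js      ┃┃   
        ┠───────────┃       [ ] utils.yaml    ┃┨   
        ┃█████████  ┃       [x] main.yaml     ┃┃   
        ┃█ ◎□ ◎  █  ┃     [-] vendor/         ┃┃   
        ┃█  █ █  █  ┃       [ ] router.yaml   ┃┃   
        ┃█ @  █  █  ┃       [x] database.html ┃┃   
        ┃█     □ █  ┗━━━━━━━━━━━━━━━━━━━━━━━━━┛┃   


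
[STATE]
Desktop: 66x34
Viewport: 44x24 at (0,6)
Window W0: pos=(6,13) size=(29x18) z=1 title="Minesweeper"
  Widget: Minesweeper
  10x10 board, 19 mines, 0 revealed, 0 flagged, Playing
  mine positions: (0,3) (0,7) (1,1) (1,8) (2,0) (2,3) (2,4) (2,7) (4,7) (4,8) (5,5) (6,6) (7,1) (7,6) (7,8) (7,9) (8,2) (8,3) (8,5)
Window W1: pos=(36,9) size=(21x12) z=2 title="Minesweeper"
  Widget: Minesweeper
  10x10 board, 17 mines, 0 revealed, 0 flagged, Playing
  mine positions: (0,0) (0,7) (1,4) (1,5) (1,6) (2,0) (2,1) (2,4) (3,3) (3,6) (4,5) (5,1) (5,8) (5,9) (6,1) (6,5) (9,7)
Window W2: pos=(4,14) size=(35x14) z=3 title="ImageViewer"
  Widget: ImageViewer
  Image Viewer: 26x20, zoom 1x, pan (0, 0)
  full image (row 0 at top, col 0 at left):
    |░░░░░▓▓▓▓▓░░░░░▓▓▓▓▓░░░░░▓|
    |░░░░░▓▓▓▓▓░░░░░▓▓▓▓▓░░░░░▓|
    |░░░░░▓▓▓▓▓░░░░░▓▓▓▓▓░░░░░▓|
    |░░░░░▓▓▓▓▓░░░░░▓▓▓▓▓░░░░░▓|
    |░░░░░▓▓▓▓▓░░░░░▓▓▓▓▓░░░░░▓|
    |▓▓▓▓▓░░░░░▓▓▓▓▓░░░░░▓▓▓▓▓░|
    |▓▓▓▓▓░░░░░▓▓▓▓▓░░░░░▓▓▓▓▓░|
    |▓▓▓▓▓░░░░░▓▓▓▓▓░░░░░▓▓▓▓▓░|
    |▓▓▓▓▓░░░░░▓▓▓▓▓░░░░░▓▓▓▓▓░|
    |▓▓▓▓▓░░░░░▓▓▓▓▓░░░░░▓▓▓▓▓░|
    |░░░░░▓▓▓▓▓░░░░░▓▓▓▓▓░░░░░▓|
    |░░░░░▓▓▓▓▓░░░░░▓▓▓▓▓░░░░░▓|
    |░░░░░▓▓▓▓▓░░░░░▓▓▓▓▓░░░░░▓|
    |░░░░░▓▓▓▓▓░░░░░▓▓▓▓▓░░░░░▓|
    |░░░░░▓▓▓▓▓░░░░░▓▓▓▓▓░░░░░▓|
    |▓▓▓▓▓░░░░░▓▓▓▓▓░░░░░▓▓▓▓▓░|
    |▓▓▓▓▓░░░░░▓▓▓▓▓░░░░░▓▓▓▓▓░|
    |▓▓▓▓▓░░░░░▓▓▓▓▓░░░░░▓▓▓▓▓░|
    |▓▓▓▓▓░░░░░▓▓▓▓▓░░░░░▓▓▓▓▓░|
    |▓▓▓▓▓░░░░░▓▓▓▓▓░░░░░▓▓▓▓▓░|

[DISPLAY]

                                            
                                            
                                            
                                    ┏━━━━━━━
                                    ┃ Minesw
                                    ┠───────
                                    ┃■■■■■■■
      ┏━━━━━━━━━━━━━━━━━━━━━━━━━━━┓ ┃■■■■■■■
    ┏━━━━━━━━━━━━━━━━━━━━━━━━━━━━━━━━━┓■■■■■
    ┃ ImageViewer                     ┃■■■■■
    ┠─────────────────────────────────┨■■■■■
    ┃░░░░░▓▓▓▓▓░░░░░▓▓▓▓▓░░░░░▓       ┃■■■■■
    ┃░░░░░▓▓▓▓▓░░░░░▓▓▓▓▓░░░░░▓       ┃■■■■■
    ┃░░░░░▓▓▓▓▓░░░░░▓▓▓▓▓░░░░░▓       ┃■■■■■
    ┃░░░░░▓▓▓▓▓░░░░░▓▓▓▓▓░░░░░▓       ┃━━━━━
    ┃░░░░░▓▓▓▓▓░░░░░▓▓▓▓▓░░░░░▓       ┃     
    ┃▓▓▓▓▓░░░░░▓▓▓▓▓░░░░░▓▓▓▓▓░       ┃     
    ┃▓▓▓▓▓░░░░░▓▓▓▓▓░░░░░▓▓▓▓▓░       ┃     
    ┃▓▓▓▓▓░░░░░▓▓▓▓▓░░░░░▓▓▓▓▓░       ┃     
    ┃▓▓▓▓▓░░░░░▓▓▓▓▓░░░░░▓▓▓▓▓░       ┃     
    ┃▓▓▓▓▓░░░░░▓▓▓▓▓░░░░░▓▓▓▓▓░       ┃     
    ┗━━━━━━━━━━━━━━━━━━━━━━━━━━━━━━━━━┛     
      ┃                           ┃         
      ┃                           ┃         


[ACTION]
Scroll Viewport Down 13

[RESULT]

                                    ┃ Minesw
                                    ┠───────
                                    ┃■■■■■■■
      ┏━━━━━━━━━━━━━━━━━━━━━━━━━━━┓ ┃■■■■■■■
    ┏━━━━━━━━━━━━━━━━━━━━━━━━━━━━━━━━━┓■■■■■
    ┃ ImageViewer                     ┃■■■■■
    ┠─────────────────────────────────┨■■■■■
    ┃░░░░░▓▓▓▓▓░░░░░▓▓▓▓▓░░░░░▓       ┃■■■■■
    ┃░░░░░▓▓▓▓▓░░░░░▓▓▓▓▓░░░░░▓       ┃■■■■■
    ┃░░░░░▓▓▓▓▓░░░░░▓▓▓▓▓░░░░░▓       ┃■■■■■
    ┃░░░░░▓▓▓▓▓░░░░░▓▓▓▓▓░░░░░▓       ┃━━━━━
    ┃░░░░░▓▓▓▓▓░░░░░▓▓▓▓▓░░░░░▓       ┃     
    ┃▓▓▓▓▓░░░░░▓▓▓▓▓░░░░░▓▓▓▓▓░       ┃     
    ┃▓▓▓▓▓░░░░░▓▓▓▓▓░░░░░▓▓▓▓▓░       ┃     
    ┃▓▓▓▓▓░░░░░▓▓▓▓▓░░░░░▓▓▓▓▓░       ┃     
    ┃▓▓▓▓▓░░░░░▓▓▓▓▓░░░░░▓▓▓▓▓░       ┃     
    ┃▓▓▓▓▓░░░░░▓▓▓▓▓░░░░░▓▓▓▓▓░       ┃     
    ┗━━━━━━━━━━━━━━━━━━━━━━━━━━━━━━━━━┛     
      ┃                           ┃         
      ┃                           ┃         
      ┗━━━━━━━━━━━━━━━━━━━━━━━━━━━┛         
                                            
                                            
                                            


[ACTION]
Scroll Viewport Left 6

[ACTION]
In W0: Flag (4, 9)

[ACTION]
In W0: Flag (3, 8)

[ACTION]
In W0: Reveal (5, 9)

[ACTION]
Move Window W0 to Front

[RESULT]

                                    ┃ Minesw
                                    ┠───────
                                    ┃■■■■■■■
      ┏━━━━━━━━━━━━━━━━━━━━━━━━━━━┓ ┃■■■■■■■
    ┏━┃ Minesweeper               ┃━━━┓■■■■■
    ┃ ┠───────────────────────────┨   ┃■■■■■
    ┠─┃■■■■■■■■■■                 ┃───┨■■■■■
    ┃░┃■■■■■■■■■■                 ┃   ┃■■■■■
    ┃░┃■■■■■■■■■■                 ┃   ┃■■■■■
    ┃░┃■■■■■■■■⚑■                 ┃   ┃■■■■■
    ┃░┃■■■■■■■■■⚑                 ┃   ┃━━━━━
    ┃░┃■■■■■■■■■1                 ┃   ┃     
    ┃▓┃■■■■■■■■■■                 ┃   ┃     
    ┃▓┃■■■■■■■■■■                 ┃   ┃     
    ┃▓┃■■■■■■■■■■                 ┃   ┃     
    ┃▓┃■■■■■■■■■■                 ┃   ┃     
    ┃▓┃                           ┃   ┃     
    ┗━┃                           ┃━━━┛     
      ┃                           ┃         
      ┃                           ┃         
      ┗━━━━━━━━━━━━━━━━━━━━━━━━━━━┛         
                                            
                                            
                                            


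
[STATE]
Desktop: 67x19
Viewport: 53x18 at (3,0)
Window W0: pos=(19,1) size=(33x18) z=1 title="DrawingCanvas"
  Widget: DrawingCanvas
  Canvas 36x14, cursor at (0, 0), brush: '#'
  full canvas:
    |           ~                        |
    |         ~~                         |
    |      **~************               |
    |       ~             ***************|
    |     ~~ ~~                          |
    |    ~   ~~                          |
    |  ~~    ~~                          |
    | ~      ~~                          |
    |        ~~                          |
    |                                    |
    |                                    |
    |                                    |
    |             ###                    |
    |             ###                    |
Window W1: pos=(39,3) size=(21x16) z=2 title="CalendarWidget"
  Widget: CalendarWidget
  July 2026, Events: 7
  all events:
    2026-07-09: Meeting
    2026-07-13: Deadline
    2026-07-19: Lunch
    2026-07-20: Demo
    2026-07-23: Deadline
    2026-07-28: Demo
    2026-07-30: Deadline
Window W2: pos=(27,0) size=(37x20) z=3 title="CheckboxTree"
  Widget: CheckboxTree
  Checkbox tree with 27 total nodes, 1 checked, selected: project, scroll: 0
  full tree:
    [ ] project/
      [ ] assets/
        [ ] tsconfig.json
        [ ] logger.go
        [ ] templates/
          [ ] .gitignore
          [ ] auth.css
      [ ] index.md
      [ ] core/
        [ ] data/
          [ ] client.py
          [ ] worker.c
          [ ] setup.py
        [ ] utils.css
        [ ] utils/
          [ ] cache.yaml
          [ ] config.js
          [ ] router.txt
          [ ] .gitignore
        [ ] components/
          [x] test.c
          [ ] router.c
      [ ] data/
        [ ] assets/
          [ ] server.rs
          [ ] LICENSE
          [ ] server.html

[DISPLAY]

                        ┏━━━━━━━━━━━━━━━━━━━━━━━━━━━━
                ┏━━━━━━━┃ CheckboxTree               
                ┃ Drawin┠────────────────────────────
                ┠───────┃>[-] project/               
                ┃+      ┃   [ ] assets/              
                ┃       ┃     [ ] tsconfig.json      
                ┃      *┃     [ ] logger.go          
                ┃       ┃     [ ] templates/         
                ┃     ~~┃       [ ] .gitignore       
                ┃    ~  ┃       [ ] auth.css         
                ┃  ~~   ┃   [ ] index.md             
                ┃ ~     ┃   [-] core/                
                ┃       ┃     [ ] data/              
                ┃       ┃       [ ] client.py        
                ┃       ┃       [ ] worker.c         
                ┃       ┃       [ ] setup.py         
                ┃       ┃     [ ] utils.css          
                ┃       ┃     [ ] utils/             


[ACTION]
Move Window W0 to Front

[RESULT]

                        ┏━━━━━━━━━━━━━━━━━━━━━━━━━━━━
                ┏━━━━━━━━━━━━━━━━━━━━━━━━━━━━━━━┓    
                ┃ DrawingCanvas                 ┃────
                ┠───────────────────────────────┨    
                ┃+          ~                   ┃    
                ┃         ~~                    ┃    
                ┃      **~************          ┃    
                ┃       ~             **********┃    
                ┃     ~~ ~~                     ┃    
                ┃    ~   ~~                     ┃    
                ┃  ~~    ~~                     ┃    
                ┃ ~      ~~                     ┃    
                ┃        ~~                     ┃    
                ┃                               ┃    
                ┃                               ┃    
                ┃                               ┃    
                ┃             ###               ┃    
                ┃             ###               ┃    


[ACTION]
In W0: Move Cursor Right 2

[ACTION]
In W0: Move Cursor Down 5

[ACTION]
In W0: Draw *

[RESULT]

                        ┏━━━━━━━━━━━━━━━━━━━━━━━━━━━━
                ┏━━━━━━━━━━━━━━━━━━━━━━━━━━━━━━━┓    
                ┃ DrawingCanvas                 ┃────
                ┠───────────────────────────────┨    
                ┃           ~                   ┃    
                ┃         ~~                    ┃    
                ┃      **~************          ┃    
                ┃       ~             **********┃    
                ┃     ~~ ~~                     ┃    
                ┃  * ~   ~~                     ┃    
                ┃  ~~    ~~                     ┃    
                ┃ ~      ~~                     ┃    
                ┃        ~~                     ┃    
                ┃                               ┃    
                ┃                               ┃    
                ┃                               ┃    
                ┃             ###               ┃    
                ┃             ###               ┃    


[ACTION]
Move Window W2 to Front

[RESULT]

                        ┏━━━━━━━━━━━━━━━━━━━━━━━━━━━━
                ┏━━━━━━━┃ CheckboxTree               
                ┃ Drawin┠────────────────────────────
                ┠───────┃>[-] project/               
                ┃       ┃   [ ] assets/              
                ┃       ┃     [ ] tsconfig.json      
                ┃      *┃     [ ] logger.go          
                ┃       ┃     [ ] templates/         
                ┃     ~~┃       [ ] .gitignore       
                ┃  * ~  ┃       [ ] auth.css         
                ┃  ~~   ┃   [ ] index.md             
                ┃ ~     ┃   [-] core/                
                ┃       ┃     [ ] data/              
                ┃       ┃       [ ] client.py        
                ┃       ┃       [ ] worker.c         
                ┃       ┃       [ ] setup.py         
                ┃       ┃     [ ] utils.css          
                ┃       ┃     [ ] utils/             


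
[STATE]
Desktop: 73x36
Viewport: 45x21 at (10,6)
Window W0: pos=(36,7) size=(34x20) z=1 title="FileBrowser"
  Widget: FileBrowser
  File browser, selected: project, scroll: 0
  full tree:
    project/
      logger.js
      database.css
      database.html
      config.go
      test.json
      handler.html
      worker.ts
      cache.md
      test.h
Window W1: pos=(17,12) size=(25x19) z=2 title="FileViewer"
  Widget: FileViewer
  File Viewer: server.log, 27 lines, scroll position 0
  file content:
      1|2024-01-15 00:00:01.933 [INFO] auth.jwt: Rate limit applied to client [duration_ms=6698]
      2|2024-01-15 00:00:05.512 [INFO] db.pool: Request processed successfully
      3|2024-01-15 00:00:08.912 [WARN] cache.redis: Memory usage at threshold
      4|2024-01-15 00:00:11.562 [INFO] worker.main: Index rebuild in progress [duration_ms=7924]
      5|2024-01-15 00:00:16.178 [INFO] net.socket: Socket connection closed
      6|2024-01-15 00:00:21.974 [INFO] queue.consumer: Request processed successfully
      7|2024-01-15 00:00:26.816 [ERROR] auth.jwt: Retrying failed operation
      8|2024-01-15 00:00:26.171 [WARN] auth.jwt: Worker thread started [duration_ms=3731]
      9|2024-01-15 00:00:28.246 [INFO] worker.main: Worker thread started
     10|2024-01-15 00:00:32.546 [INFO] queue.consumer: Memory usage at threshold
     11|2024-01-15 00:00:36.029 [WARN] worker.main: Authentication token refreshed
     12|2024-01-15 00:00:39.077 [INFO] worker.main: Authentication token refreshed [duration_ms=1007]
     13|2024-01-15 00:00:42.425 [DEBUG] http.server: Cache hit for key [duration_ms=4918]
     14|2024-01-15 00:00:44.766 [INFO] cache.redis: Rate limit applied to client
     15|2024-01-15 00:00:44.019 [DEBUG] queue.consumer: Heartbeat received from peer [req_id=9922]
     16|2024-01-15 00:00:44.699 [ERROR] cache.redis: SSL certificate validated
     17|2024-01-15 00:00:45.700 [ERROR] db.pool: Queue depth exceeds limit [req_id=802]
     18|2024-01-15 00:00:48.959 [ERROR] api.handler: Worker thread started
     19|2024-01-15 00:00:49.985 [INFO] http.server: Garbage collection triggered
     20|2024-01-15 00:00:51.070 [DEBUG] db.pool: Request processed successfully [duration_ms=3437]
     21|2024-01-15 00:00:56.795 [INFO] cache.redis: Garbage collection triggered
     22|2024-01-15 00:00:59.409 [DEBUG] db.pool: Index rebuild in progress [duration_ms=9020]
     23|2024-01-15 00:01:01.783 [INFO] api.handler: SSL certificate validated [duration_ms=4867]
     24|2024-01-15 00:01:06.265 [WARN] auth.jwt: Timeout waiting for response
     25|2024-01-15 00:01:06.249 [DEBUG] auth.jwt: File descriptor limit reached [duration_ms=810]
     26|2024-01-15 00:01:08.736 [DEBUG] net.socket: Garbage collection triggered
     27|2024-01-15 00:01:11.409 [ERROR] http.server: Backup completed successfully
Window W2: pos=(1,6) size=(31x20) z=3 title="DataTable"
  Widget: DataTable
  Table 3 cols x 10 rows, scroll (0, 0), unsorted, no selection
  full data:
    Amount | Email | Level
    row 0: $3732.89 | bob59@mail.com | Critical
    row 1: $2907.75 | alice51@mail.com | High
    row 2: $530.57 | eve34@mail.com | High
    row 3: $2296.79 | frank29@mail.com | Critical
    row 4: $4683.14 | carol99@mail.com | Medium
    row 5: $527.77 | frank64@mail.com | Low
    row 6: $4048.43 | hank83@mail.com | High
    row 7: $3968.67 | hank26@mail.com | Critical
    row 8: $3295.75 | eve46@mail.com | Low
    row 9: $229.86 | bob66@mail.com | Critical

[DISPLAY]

━━━━━━━━━━━━━━━━━━━━━┓                       
le                   ┃    ┏━━━━━━━━━━━━━━━━━━
─────────────────────┨    ┃ FileBrowser      
│Email           │Lev┃    ┠──────────────────
┼────────────────┼───┃    ┃> [-] project/    
│bob59@mail.com  │Cri┃    ┃    logger.js     
│alice51@mail.com│Hig┃━━━━━━━━━┓atabase.css  
│eve34@mail.com  │Hig┃         ┃atabase.html 
│frank29@mail.com│Cri┃─────────┨onfig.go     
│carol99@mail.com│Med┃00:01.93▲┃est.json     
│frank64@mail.com│Low┃00:05.51█┃andler.html  
│hank83@mail.com │Hig┃00:08.91░┃orker.ts     
│hank26@mail.com │Cri┃00:11.56░┃ache.md      
│eve46@mail.com  │Low┃00:16.17░┃est.h        
│bob66@mail.com  │Cri┃00:21.97░┃             
                     ┃00:26.81░┃             
                     ┃00:26.17░┃             
                     ┃00:28.24░┃             
                     ┃00:32.54░┃             
━━━━━━━━━━━━━━━━━━━━━┛00:36.02░┃             
       ┃2024-01-15 00:00:39.07░┃━━━━━━━━━━━━━


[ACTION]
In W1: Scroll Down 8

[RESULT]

━━━━━━━━━━━━━━━━━━━━━┓                       
le                   ┃    ┏━━━━━━━━━━━━━━━━━━
─────────────────────┨    ┃ FileBrowser      
│Email           │Lev┃    ┠──────────────────
┼────────────────┼───┃    ┃> [-] project/    
│bob59@mail.com  │Cri┃    ┃    logger.js     
│alice51@mail.com│Hig┃━━━━━━━━━┓atabase.css  
│eve34@mail.com  │Hig┃         ┃atabase.html 
│frank29@mail.com│Cri┃─────────┨onfig.go     
│carol99@mail.com│Med┃00:28.24▲┃est.json     
│frank64@mail.com│Low┃00:32.54░┃andler.html  
│hank83@mail.com │Hig┃00:36.02░┃orker.ts     
│hank26@mail.com │Cri┃00:39.07░┃ache.md      
│eve46@mail.com  │Low┃00:42.42░┃est.h        
│bob66@mail.com  │Cri┃00:44.76░┃             
                     ┃00:44.01░┃             
                     ┃00:44.69░┃             
                     ┃00:45.70░┃             
                     ┃00:48.95█┃             
━━━━━━━━━━━━━━━━━━━━━┛00:49.98░┃             
       ┃2024-01-15 00:00:51.07░┃━━━━━━━━━━━━━


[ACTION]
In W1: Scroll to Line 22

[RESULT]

━━━━━━━━━━━━━━━━━━━━━┓                       
le                   ┃    ┏━━━━━━━━━━━━━━━━━━
─────────────────────┨    ┃ FileBrowser      
│Email           │Lev┃    ┠──────────────────
┼────────────────┼───┃    ┃> [-] project/    
│bob59@mail.com  │Cri┃    ┃    logger.js     
│alice51@mail.com│Hig┃━━━━━━━━━┓atabase.css  
│eve34@mail.com  │Hig┃         ┃atabase.html 
│frank29@mail.com│Cri┃─────────┨onfig.go     
│carol99@mail.com│Med┃00:42.42▲┃est.json     
│frank64@mail.com│Low┃00:44.76░┃andler.html  
│hank83@mail.com │Hig┃00:44.01░┃orker.ts     
│hank26@mail.com │Cri┃00:44.69░┃ache.md      
│eve46@mail.com  │Low┃00:45.70░┃est.h        
│bob66@mail.com  │Cri┃00:48.95░┃             
                     ┃00:49.98░┃             
                     ┃00:51.07░┃             
                     ┃00:56.79░┃             
                     ┃00:59.40░┃             
━━━━━━━━━━━━━━━━━━━━━┛01:01.78░┃             
       ┃2024-01-15 00:01:06.26░┃━━━━━━━━━━━━━


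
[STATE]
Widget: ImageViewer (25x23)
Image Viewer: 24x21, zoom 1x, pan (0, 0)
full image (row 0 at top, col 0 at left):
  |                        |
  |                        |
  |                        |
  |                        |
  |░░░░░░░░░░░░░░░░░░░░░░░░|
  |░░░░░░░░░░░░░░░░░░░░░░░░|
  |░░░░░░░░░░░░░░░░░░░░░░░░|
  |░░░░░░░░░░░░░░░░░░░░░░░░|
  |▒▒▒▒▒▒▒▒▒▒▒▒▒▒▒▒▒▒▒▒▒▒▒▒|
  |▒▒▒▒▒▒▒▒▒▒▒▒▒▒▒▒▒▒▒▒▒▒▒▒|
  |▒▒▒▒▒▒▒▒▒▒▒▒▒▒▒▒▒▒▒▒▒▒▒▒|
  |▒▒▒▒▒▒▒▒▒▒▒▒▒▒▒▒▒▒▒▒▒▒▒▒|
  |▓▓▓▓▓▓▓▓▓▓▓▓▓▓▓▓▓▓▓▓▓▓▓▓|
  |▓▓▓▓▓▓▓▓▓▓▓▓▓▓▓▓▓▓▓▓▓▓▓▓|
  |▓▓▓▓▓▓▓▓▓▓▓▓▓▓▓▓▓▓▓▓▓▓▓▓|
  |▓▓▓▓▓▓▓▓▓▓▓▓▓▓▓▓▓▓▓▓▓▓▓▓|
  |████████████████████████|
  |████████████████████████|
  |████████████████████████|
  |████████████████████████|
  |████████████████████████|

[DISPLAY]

                         
                         
                         
                         
░░░░░░░░░░░░░░░░░░░░░░░░ 
░░░░░░░░░░░░░░░░░░░░░░░░ 
░░░░░░░░░░░░░░░░░░░░░░░░ 
░░░░░░░░░░░░░░░░░░░░░░░░ 
▒▒▒▒▒▒▒▒▒▒▒▒▒▒▒▒▒▒▒▒▒▒▒▒ 
▒▒▒▒▒▒▒▒▒▒▒▒▒▒▒▒▒▒▒▒▒▒▒▒ 
▒▒▒▒▒▒▒▒▒▒▒▒▒▒▒▒▒▒▒▒▒▒▒▒ 
▒▒▒▒▒▒▒▒▒▒▒▒▒▒▒▒▒▒▒▒▒▒▒▒ 
▓▓▓▓▓▓▓▓▓▓▓▓▓▓▓▓▓▓▓▓▓▓▓▓ 
▓▓▓▓▓▓▓▓▓▓▓▓▓▓▓▓▓▓▓▓▓▓▓▓ 
▓▓▓▓▓▓▓▓▓▓▓▓▓▓▓▓▓▓▓▓▓▓▓▓ 
▓▓▓▓▓▓▓▓▓▓▓▓▓▓▓▓▓▓▓▓▓▓▓▓ 
████████████████████████ 
████████████████████████ 
████████████████████████ 
████████████████████████ 
████████████████████████ 
                         
                         


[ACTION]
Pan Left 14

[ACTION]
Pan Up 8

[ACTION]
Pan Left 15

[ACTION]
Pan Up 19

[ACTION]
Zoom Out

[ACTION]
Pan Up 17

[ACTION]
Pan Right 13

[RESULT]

                         
                         
                         
                         
░░░░░░░░░░░              
░░░░░░░░░░░              
░░░░░░░░░░░              
░░░░░░░░░░░              
▒▒▒▒▒▒▒▒▒▒▒              
▒▒▒▒▒▒▒▒▒▒▒              
▒▒▒▒▒▒▒▒▒▒▒              
▒▒▒▒▒▒▒▒▒▒▒              
▓▓▓▓▓▓▓▓▓▓▓              
▓▓▓▓▓▓▓▓▓▓▓              
▓▓▓▓▓▓▓▓▓▓▓              
▓▓▓▓▓▓▓▓▓▓▓              
███████████              
███████████              
███████████              
███████████              
███████████              
                         
                         
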